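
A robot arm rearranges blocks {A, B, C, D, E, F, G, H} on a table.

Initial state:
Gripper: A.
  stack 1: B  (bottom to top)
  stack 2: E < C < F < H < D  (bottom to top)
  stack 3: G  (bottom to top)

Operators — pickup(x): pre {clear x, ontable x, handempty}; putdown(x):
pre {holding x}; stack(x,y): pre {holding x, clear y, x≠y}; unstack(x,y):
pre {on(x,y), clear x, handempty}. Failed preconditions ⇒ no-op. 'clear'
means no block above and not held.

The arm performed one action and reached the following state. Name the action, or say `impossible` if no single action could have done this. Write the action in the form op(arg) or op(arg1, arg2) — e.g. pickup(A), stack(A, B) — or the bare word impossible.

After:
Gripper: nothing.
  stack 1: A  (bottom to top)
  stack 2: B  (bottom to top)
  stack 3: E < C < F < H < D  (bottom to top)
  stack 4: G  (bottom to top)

target: towers=[A; B; E/C/F/H/D; G] holding=-
        putdown(A) → towers=[A; B; E/C/F/H/D; G] holding=-  ← match
       stack(A, G) → towers=[B; E/C/F/H/D; G/A] holding=-
       stack(A, B) → towers=[B/A; E/C/F/H/D; G] holding=-
       stack(A, D) → towers=[B; E/C/F/H/D/A; G] holding=-

putdown(A)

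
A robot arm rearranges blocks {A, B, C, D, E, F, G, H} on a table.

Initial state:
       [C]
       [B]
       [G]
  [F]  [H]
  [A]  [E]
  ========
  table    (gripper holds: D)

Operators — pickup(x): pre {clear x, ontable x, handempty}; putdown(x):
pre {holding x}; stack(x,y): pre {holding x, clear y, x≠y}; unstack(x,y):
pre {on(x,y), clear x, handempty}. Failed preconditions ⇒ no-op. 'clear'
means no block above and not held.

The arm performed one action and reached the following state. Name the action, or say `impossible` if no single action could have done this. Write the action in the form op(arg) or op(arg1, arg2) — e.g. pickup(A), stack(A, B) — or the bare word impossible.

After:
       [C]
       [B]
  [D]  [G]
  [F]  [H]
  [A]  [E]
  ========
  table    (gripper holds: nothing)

stack(D, F)

target: towers=[A/F/D; E/H/G/B/C] holding=-
        putdown(D) → towers=[A/F; D; E/H/G/B/C] holding=-
       stack(D, F) → towers=[A/F/D; E/H/G/B/C] holding=-  ← match
       stack(D, C) → towers=[A/F; E/H/G/B/C/D] holding=-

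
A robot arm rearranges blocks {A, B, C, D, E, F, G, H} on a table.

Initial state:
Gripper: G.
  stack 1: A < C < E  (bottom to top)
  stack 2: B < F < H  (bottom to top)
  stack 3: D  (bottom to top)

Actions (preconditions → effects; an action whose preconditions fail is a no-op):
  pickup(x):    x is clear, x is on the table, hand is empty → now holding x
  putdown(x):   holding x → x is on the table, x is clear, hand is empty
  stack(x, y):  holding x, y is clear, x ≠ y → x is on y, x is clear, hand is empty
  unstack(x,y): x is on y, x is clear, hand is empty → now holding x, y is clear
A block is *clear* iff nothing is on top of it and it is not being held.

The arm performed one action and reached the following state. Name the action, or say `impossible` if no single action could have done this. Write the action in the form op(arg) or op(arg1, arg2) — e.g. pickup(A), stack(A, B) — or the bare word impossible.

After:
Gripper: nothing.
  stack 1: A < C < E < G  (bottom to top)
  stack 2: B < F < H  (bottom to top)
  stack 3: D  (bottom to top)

stack(G, E)

target: towers=[A/C/E/G; B/F/H; D] holding=-
        putdown(G) → towers=[A/C/E; B/F/H; D; G] holding=-
       stack(G, E) → towers=[A/C/E/G; B/F/H; D] holding=-  ← match
       stack(G, H) → towers=[A/C/E; B/F/H/G; D] holding=-
       stack(G, D) → towers=[A/C/E; B/F/H; D/G] holding=-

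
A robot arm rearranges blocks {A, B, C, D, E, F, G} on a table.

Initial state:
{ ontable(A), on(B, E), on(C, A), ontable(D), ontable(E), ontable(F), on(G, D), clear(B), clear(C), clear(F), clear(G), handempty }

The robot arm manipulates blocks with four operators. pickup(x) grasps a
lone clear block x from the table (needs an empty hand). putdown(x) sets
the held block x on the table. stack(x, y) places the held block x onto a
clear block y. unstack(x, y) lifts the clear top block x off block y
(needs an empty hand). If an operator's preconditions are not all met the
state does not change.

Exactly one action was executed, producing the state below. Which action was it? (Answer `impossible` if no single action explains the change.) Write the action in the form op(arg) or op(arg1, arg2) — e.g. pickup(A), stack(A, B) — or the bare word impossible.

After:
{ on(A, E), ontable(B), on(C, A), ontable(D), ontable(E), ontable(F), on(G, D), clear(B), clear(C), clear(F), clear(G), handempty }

target: towers=[B; D/G; E/A/C; F] holding=-
     unstack(B, E) → towers=[A/C; D/G; E; F] holding=B
         pickup(F) → towers=[A/C; D/G; E/B] holding=F
     unstack(G, D) → towers=[A/C; D; E/B; F] holding=G
     unstack(C, A) → towers=[A; D/G; E/B; F] holding=C
none of the 4 applicable actions match → impossible

impossible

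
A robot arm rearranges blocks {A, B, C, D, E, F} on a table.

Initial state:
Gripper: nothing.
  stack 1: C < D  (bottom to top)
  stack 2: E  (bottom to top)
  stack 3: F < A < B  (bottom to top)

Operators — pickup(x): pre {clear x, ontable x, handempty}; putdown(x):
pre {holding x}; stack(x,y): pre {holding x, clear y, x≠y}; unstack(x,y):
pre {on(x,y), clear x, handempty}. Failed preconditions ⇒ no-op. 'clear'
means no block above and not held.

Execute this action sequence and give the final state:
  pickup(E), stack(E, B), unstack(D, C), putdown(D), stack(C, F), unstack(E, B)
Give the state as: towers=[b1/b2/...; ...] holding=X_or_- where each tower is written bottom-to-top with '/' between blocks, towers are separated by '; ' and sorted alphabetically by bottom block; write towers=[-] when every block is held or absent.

step 1 (pickup(E)): towers=[C/D; F/A/B] holding=E
step 2 (stack(E, B)): towers=[C/D; F/A/B/E] holding=-
step 3 (unstack(D, C)): towers=[C; F/A/B/E] holding=D
step 4 (putdown(D)): towers=[C; D; F/A/B/E] holding=-
step 5 (stack(C, F)) [no-op]: towers=[C; D; F/A/B/E] holding=-
step 6 (unstack(E, B)): towers=[C; D; F/A/B] holding=E

towers=[C; D; F/A/B] holding=E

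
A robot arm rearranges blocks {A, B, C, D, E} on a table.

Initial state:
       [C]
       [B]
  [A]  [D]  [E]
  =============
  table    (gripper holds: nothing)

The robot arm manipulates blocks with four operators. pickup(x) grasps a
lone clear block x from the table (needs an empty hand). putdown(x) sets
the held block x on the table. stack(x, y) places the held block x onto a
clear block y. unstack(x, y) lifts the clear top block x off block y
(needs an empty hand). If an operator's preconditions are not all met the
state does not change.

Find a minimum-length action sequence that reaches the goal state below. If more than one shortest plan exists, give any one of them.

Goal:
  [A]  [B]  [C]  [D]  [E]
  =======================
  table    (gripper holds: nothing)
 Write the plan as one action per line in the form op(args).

unstack(C, B)
putdown(C)
unstack(B, D)
putdown(B)

step 1 (unstack(C, B)): towers=[A; D/B; E] holding=C
step 2 (putdown(C)): towers=[A; C; D/B; E] holding=-
step 3 (unstack(B, D)): towers=[A; C; D; E] holding=B
step 4 (putdown(B)): towers=[A; B; C; D; E] holding=-
goal check: towers=[A; B; C; D; E] holding=- — reached (length 4, optimal by BFS)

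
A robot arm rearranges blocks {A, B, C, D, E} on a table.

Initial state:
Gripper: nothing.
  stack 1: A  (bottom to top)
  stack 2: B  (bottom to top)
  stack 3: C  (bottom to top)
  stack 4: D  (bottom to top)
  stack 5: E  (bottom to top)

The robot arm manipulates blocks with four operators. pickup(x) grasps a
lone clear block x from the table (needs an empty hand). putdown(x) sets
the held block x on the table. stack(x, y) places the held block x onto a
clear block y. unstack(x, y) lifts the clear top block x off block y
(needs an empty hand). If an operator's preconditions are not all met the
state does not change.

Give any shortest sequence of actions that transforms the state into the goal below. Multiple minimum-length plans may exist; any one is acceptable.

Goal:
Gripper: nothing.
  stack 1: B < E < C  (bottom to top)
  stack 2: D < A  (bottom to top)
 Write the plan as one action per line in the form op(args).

step 1 (pickup(A)): towers=[B; C; D; E] holding=A
step 2 (stack(A, D)): towers=[B; C; D/A; E] holding=-
step 3 (pickup(E)): towers=[B; C; D/A] holding=E
step 4 (stack(E, B)): towers=[B/E; C; D/A] holding=-
step 5 (pickup(C)): towers=[B/E; D/A] holding=C
step 6 (stack(C, E)): towers=[B/E/C; D/A] holding=-
goal check: towers=[B/E/C; D/A] holding=- — reached (length 6, optimal by BFS)

pickup(A)
stack(A, D)
pickup(E)
stack(E, B)
pickup(C)
stack(C, E)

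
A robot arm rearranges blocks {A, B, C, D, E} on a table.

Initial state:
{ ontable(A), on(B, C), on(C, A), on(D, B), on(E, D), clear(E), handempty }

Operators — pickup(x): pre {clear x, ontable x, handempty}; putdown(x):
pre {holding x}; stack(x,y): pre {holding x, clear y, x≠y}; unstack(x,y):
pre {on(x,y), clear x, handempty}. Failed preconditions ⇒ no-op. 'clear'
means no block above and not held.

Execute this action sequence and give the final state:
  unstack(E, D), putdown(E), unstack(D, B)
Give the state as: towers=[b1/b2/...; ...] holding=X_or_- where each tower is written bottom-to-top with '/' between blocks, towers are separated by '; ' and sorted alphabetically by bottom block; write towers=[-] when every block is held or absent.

towers=[A/C/B; E] holding=D

step 1 (unstack(E, D)): towers=[A/C/B/D] holding=E
step 2 (putdown(E)): towers=[A/C/B/D; E] holding=-
step 3 (unstack(D, B)): towers=[A/C/B; E] holding=D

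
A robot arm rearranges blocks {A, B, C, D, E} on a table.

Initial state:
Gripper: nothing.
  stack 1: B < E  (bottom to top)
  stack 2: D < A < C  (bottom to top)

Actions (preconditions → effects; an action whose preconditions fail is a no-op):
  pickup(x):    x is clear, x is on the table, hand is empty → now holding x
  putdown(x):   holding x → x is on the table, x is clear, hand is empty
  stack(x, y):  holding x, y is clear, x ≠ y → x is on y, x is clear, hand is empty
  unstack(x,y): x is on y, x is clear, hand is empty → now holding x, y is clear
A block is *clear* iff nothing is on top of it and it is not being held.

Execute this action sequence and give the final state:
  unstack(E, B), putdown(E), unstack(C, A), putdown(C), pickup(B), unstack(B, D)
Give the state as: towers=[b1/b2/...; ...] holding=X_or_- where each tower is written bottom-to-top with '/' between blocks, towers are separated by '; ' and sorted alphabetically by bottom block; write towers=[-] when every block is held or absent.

step 1 (unstack(E, B)): towers=[B; D/A/C] holding=E
step 2 (putdown(E)): towers=[B; D/A/C; E] holding=-
step 3 (unstack(C, A)): towers=[B; D/A; E] holding=C
step 4 (putdown(C)): towers=[B; C; D/A; E] holding=-
step 5 (pickup(B)): towers=[C; D/A; E] holding=B
step 6 (unstack(B, D)) [no-op]: towers=[C; D/A; E] holding=B

towers=[C; D/A; E] holding=B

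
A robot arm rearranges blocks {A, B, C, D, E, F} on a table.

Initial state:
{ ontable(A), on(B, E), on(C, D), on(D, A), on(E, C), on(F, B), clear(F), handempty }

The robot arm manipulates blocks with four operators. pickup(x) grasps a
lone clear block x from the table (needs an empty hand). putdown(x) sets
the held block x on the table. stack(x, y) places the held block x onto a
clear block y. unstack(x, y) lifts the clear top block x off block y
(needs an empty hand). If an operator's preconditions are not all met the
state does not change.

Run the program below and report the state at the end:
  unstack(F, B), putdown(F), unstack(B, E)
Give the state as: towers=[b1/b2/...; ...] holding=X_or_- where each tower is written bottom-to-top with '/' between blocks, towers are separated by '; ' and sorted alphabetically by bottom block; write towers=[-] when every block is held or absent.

towers=[A/D/C/E; F] holding=B

step 1 (unstack(F, B)): towers=[A/D/C/E/B] holding=F
step 2 (putdown(F)): towers=[A/D/C/E/B; F] holding=-
step 3 (unstack(B, E)): towers=[A/D/C/E; F] holding=B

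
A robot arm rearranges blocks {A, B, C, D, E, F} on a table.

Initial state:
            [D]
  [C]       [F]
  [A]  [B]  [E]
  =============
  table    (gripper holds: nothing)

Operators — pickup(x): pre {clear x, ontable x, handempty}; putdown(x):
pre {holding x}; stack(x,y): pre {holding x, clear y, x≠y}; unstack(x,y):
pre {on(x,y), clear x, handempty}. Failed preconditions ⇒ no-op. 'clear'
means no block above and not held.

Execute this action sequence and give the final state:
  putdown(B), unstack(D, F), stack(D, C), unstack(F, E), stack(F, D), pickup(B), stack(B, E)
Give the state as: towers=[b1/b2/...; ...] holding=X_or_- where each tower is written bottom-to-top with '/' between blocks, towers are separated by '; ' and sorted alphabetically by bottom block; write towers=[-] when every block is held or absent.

step 1 (putdown(B)) [no-op]: towers=[A/C; B; E/F/D] holding=-
step 2 (unstack(D, F)): towers=[A/C; B; E/F] holding=D
step 3 (stack(D, C)): towers=[A/C/D; B; E/F] holding=-
step 4 (unstack(F, E)): towers=[A/C/D; B; E] holding=F
step 5 (stack(F, D)): towers=[A/C/D/F; B; E] holding=-
step 6 (pickup(B)): towers=[A/C/D/F; E] holding=B
step 7 (stack(B, E)): towers=[A/C/D/F; E/B] holding=-

towers=[A/C/D/F; E/B] holding=-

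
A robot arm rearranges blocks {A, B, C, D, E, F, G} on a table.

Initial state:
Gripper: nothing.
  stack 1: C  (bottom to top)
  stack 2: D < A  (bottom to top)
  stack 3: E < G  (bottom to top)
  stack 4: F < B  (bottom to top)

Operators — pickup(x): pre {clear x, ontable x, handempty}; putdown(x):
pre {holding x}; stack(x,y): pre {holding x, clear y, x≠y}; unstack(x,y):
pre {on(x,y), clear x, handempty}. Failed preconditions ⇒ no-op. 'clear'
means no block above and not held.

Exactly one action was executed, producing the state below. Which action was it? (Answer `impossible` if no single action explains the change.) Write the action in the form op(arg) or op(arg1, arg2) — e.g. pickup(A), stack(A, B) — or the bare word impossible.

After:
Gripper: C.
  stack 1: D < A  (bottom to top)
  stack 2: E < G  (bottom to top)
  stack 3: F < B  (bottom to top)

target: towers=[D/A; E/G; F/B] holding=C
     unstack(B, F) → towers=[C; D/A; E/G; F] holding=B
     unstack(G, E) → towers=[C; D/A; E; F/B] holding=G
     unstack(A, D) → towers=[C; D; E/G; F/B] holding=A
         pickup(C) → towers=[D/A; E/G; F/B] holding=C  ← match

pickup(C)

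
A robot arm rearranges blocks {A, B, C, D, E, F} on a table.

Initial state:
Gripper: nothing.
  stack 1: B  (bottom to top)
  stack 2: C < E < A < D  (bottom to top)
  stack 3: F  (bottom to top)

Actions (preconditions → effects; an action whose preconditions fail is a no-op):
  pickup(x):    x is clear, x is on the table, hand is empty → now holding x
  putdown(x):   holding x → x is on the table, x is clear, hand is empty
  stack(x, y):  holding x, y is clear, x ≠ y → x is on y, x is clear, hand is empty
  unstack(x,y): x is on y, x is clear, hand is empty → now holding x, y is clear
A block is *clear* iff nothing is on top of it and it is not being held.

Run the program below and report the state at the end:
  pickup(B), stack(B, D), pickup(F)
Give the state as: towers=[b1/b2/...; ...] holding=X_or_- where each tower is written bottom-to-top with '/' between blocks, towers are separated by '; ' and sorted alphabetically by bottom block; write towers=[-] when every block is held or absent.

step 1 (pickup(B)): towers=[C/E/A/D; F] holding=B
step 2 (stack(B, D)): towers=[C/E/A/D/B; F] holding=-
step 3 (pickup(F)): towers=[C/E/A/D/B] holding=F

towers=[C/E/A/D/B] holding=F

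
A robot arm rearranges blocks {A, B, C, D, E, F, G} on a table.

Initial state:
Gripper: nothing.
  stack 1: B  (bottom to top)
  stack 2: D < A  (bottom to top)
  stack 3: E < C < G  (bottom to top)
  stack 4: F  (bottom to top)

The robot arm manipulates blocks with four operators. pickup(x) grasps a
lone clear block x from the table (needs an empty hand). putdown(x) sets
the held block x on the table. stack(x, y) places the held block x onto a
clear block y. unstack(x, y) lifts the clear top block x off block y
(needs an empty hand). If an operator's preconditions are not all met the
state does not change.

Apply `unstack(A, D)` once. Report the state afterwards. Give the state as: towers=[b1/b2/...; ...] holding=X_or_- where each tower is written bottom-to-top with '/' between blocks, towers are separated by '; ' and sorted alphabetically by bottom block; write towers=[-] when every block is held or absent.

before: towers=[B; D/A; E/C/G; F] holding=-
pre[unstack(A, D)]: on(A,D) ✓, clear(A) ✓, handempty ✓
all met → apply unstack(A, D)
after:  towers=[B; D; E/C/G; F] holding=A

towers=[B; D; E/C/G; F] holding=A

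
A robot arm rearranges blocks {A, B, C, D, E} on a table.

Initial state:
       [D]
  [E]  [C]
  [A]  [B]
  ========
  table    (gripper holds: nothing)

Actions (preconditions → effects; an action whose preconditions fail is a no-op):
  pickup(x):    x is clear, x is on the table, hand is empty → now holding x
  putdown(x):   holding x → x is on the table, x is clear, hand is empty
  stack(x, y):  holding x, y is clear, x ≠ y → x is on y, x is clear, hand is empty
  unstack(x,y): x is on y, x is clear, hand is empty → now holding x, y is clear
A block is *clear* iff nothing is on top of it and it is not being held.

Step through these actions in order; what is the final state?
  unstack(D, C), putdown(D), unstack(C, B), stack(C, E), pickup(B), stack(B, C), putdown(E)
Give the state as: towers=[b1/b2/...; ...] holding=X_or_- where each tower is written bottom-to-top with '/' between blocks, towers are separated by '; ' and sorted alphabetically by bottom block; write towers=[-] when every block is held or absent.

towers=[A/E/C/B; D] holding=-

step 1 (unstack(D, C)): towers=[A/E; B/C] holding=D
step 2 (putdown(D)): towers=[A/E; B/C; D] holding=-
step 3 (unstack(C, B)): towers=[A/E; B; D] holding=C
step 4 (stack(C, E)): towers=[A/E/C; B; D] holding=-
step 5 (pickup(B)): towers=[A/E/C; D] holding=B
step 6 (stack(B, C)): towers=[A/E/C/B; D] holding=-
step 7 (putdown(E)) [no-op]: towers=[A/E/C/B; D] holding=-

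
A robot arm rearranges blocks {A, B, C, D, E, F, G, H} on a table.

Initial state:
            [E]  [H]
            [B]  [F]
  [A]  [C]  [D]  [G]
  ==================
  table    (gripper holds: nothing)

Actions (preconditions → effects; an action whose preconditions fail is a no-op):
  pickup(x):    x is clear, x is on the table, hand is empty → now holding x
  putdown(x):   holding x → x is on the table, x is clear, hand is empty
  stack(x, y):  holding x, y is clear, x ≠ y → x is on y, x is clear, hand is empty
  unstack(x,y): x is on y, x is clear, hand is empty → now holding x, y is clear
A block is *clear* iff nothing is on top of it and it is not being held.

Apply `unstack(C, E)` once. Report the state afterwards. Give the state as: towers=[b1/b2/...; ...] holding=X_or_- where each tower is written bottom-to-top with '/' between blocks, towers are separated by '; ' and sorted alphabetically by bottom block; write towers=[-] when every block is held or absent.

before: towers=[A; C; D/B/E; G/F/H] holding=-
pre[unstack(C, E)]: on(C,E) fail, clear(C) ok, handempty ok
on(C,E) unmet → unstack(C, E) is a no-op
after:  towers=[A; C; D/B/E; G/F/H] holding=-

towers=[A; C; D/B/E; G/F/H] holding=-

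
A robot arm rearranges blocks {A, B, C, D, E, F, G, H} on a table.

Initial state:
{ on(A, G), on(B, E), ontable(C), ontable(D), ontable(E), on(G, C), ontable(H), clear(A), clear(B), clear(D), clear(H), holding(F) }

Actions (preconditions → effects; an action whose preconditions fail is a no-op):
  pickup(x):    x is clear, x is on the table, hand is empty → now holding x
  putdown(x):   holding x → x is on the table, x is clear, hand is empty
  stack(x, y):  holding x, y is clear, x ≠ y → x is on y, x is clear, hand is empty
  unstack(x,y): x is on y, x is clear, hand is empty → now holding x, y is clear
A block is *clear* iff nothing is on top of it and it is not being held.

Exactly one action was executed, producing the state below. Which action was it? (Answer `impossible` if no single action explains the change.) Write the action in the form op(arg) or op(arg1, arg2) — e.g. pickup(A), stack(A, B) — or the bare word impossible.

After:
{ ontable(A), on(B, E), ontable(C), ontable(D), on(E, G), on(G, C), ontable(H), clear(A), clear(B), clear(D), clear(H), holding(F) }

target: towers=[A; C/G/E/B; D; H] holding=F
        putdown(F) → towers=[C/G/A; D; E/B; F; H] holding=-
       stack(F, A) → towers=[C/G/A/F; D; E/B; H] holding=-
       stack(F, H) → towers=[C/G/A; D; E/B; H/F] holding=-
       stack(F, B) → towers=[C/G/A; D; E/B/F; H] holding=-
       stack(F, D) → towers=[C/G/A; D/F; E/B; H] holding=-
none of the 5 applicable actions match → impossible

impossible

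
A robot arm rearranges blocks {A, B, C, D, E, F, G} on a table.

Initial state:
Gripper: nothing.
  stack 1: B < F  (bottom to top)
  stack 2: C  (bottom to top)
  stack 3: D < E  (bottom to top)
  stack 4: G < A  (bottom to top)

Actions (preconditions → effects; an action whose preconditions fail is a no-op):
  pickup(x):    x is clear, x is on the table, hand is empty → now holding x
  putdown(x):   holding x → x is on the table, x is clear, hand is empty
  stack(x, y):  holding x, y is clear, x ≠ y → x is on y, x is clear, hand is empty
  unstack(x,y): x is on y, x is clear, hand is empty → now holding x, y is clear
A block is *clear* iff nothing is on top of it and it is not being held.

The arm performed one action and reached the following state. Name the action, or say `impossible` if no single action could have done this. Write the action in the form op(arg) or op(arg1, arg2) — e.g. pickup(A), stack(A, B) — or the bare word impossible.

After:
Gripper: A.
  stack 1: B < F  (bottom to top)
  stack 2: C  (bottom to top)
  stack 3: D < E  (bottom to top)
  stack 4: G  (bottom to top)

target: towers=[B/F; C; D/E; G] holding=A
     unstack(F, B) → towers=[B; C; D/E; G/A] holding=F
     unstack(A, G) → towers=[B/F; C; D/E; G] holding=A  ← match
     unstack(E, D) → towers=[B/F; C; D; G/A] holding=E
         pickup(C) → towers=[B/F; D/E; G/A] holding=C

unstack(A, G)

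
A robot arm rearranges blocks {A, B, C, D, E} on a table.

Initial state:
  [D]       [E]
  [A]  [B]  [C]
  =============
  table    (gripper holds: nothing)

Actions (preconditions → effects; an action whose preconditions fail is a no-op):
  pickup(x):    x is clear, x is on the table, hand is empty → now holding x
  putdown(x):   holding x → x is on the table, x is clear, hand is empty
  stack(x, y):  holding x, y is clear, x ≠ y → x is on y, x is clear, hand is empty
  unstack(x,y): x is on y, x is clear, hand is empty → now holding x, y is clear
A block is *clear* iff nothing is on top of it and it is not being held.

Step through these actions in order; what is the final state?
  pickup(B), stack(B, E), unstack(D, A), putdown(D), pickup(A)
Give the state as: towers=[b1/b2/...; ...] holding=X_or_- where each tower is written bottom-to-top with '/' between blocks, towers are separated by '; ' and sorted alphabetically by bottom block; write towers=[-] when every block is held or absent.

towers=[C/E/B; D] holding=A

step 1 (pickup(B)): towers=[A/D; C/E] holding=B
step 2 (stack(B, E)): towers=[A/D; C/E/B] holding=-
step 3 (unstack(D, A)): towers=[A; C/E/B] holding=D
step 4 (putdown(D)): towers=[A; C/E/B; D] holding=-
step 5 (pickup(A)): towers=[C/E/B; D] holding=A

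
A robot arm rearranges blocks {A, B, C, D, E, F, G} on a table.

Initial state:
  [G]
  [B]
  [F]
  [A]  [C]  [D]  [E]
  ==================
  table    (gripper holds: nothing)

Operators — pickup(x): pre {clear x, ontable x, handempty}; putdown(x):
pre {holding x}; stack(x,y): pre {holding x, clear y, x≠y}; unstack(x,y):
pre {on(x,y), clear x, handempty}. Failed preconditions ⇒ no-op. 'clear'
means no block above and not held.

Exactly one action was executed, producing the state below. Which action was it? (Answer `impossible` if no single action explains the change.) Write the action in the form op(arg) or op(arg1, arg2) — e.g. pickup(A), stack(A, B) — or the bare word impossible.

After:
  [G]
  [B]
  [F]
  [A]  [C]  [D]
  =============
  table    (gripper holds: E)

target: towers=[A/F/B/G; C; D] holding=E
     unstack(G, B) → towers=[A/F/B; C; D; E] holding=G
         pickup(D) → towers=[A/F/B/G; C; E] holding=D
         pickup(E) → towers=[A/F/B/G; C; D] holding=E  ← match
         pickup(C) → towers=[A/F/B/G; D; E] holding=C

pickup(E)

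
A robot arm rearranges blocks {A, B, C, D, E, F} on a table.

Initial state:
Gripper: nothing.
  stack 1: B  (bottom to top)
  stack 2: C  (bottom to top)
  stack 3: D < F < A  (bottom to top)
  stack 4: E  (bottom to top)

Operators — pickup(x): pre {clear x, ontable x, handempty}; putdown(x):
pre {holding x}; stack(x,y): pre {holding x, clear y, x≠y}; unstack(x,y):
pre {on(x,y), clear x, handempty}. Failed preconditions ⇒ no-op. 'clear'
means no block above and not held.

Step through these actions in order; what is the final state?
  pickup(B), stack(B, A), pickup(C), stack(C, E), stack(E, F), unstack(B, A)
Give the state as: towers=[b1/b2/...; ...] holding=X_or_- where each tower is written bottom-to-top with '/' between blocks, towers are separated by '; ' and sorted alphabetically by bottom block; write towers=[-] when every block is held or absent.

step 1 (pickup(B)): towers=[C; D/F/A; E] holding=B
step 2 (stack(B, A)): towers=[C; D/F/A/B; E] holding=-
step 3 (pickup(C)): towers=[D/F/A/B; E] holding=C
step 4 (stack(C, E)): towers=[D/F/A/B; E/C] holding=-
step 5 (stack(E, F)) [no-op]: towers=[D/F/A/B; E/C] holding=-
step 6 (unstack(B, A)): towers=[D/F/A; E/C] holding=B

towers=[D/F/A; E/C] holding=B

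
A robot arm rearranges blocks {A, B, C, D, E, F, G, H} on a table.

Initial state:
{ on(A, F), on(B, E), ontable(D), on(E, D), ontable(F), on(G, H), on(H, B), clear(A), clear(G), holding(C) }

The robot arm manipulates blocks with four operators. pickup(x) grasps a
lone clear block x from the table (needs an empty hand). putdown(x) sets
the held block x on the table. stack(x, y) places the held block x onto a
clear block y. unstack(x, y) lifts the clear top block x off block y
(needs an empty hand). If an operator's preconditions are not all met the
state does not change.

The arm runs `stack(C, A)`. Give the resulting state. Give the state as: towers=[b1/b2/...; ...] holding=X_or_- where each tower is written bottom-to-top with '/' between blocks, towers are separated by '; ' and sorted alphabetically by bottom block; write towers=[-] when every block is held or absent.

before: towers=[D/E/B/H/G; F/A] holding=C
pre[stack(C, A)]: holding(C) yes, clear(A) yes, C≠A yes
all met → apply stack(C, A)
after:  towers=[D/E/B/H/G; F/A/C] holding=-

towers=[D/E/B/H/G; F/A/C] holding=-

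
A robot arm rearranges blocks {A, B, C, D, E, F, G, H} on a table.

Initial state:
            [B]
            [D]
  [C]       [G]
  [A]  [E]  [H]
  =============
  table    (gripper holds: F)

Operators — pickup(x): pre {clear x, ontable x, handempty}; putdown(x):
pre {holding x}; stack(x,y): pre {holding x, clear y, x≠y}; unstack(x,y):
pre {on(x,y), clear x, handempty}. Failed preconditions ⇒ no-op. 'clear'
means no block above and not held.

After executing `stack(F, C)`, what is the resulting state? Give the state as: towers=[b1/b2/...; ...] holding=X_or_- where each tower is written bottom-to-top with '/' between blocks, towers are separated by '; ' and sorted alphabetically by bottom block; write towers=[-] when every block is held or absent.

towers=[A/C/F; E; H/G/D/B] holding=-

before: towers=[A/C; E; H/G/D/B] holding=F
pre[stack(F, C)]: holding(F) ✓, clear(C) ✓, F≠C ✓
all met → apply stack(F, C)
after:  towers=[A/C/F; E; H/G/D/B] holding=-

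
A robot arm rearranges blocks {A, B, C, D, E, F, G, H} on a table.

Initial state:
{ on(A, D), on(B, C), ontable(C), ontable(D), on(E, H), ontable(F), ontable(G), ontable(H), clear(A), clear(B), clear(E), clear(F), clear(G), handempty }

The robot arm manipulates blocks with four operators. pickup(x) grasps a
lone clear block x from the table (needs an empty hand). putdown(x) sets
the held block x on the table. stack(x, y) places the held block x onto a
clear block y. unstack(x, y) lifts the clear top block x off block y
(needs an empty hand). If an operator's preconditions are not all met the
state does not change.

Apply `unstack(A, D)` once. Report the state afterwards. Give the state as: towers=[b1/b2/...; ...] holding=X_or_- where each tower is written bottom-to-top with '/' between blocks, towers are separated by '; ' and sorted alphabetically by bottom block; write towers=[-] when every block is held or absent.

before: towers=[C/B; D/A; F; G; H/E] holding=-
pre[unstack(A, D)]: on(A,D) ✓, clear(A) ✓, handempty ✓
all met → apply unstack(A, D)
after:  towers=[C/B; D; F; G; H/E] holding=A

towers=[C/B; D; F; G; H/E] holding=A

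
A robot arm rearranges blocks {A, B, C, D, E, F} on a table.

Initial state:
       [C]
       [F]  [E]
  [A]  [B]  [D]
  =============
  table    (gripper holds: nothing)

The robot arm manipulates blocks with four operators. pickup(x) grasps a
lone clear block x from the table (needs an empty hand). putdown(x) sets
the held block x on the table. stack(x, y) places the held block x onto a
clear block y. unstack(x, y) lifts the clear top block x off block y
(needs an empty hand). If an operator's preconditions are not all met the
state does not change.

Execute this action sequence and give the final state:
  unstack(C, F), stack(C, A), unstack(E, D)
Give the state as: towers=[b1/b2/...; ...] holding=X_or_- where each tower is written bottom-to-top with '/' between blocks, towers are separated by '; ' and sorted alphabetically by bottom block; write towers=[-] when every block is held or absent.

towers=[A/C; B/F; D] holding=E

step 1 (unstack(C, F)): towers=[A; B/F; D/E] holding=C
step 2 (stack(C, A)): towers=[A/C; B/F; D/E] holding=-
step 3 (unstack(E, D)): towers=[A/C; B/F; D] holding=E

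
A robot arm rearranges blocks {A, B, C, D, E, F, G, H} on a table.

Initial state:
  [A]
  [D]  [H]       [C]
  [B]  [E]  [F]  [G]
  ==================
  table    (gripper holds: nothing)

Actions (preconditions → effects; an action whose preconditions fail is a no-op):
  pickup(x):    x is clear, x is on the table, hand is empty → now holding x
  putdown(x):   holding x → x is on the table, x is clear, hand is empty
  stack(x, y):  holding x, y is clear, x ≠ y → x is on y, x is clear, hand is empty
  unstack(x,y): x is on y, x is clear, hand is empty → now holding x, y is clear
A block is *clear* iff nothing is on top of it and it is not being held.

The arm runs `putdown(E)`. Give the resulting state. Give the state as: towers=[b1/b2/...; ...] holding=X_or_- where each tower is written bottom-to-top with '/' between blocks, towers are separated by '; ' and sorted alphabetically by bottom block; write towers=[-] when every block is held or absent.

towers=[B/D/A; E/H; F; G/C] holding=-

before: towers=[B/D/A; E/H; F; G/C] holding=-
pre[putdown(E)]: holding(E) no
holding(E) unmet → putdown(E) is a no-op
after:  towers=[B/D/A; E/H; F; G/C] holding=-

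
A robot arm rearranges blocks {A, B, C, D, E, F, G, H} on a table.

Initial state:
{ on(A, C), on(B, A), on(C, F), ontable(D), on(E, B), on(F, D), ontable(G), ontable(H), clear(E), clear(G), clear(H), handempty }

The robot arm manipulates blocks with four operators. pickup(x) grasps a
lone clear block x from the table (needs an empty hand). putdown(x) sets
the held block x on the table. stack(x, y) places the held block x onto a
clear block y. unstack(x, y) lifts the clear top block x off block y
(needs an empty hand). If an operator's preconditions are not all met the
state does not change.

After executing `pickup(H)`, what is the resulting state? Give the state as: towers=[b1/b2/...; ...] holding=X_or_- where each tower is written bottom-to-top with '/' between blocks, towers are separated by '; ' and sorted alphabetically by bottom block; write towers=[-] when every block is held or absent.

before: towers=[D/F/C/A/B/E; G; H] holding=-
pre[pickup(H)]: clear(H) ok, ontable(H) ok, handempty ok
all met → apply pickup(H)
after:  towers=[D/F/C/A/B/E; G] holding=H

towers=[D/F/C/A/B/E; G] holding=H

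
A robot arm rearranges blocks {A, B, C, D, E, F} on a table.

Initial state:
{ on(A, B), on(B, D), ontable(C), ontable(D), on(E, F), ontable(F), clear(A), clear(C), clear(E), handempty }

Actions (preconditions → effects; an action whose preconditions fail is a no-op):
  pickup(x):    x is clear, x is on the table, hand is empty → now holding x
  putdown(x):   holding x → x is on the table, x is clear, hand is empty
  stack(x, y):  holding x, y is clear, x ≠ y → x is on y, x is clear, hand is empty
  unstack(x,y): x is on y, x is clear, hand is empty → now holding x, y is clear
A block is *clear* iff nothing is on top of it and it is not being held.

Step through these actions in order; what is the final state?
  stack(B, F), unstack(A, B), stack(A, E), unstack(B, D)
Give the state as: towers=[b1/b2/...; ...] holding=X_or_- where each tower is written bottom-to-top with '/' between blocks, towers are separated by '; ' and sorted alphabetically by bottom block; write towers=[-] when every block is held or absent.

step 1 (stack(B, F)) [no-op]: towers=[C; D/B/A; F/E] holding=-
step 2 (unstack(A, B)): towers=[C; D/B; F/E] holding=A
step 3 (stack(A, E)): towers=[C; D/B; F/E/A] holding=-
step 4 (unstack(B, D)): towers=[C; D; F/E/A] holding=B

towers=[C; D; F/E/A] holding=B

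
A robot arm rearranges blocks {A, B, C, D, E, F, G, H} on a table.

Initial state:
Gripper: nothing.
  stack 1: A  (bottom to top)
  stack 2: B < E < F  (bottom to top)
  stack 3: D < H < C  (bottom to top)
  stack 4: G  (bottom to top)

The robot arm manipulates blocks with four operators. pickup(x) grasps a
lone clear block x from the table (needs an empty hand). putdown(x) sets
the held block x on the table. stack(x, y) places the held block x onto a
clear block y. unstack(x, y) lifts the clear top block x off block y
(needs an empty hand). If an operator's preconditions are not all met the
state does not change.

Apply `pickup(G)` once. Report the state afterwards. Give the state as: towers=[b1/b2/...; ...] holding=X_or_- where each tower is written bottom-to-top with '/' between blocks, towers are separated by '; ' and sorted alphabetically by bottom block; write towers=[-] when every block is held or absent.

towers=[A; B/E/F; D/H/C] holding=G

before: towers=[A; B/E/F; D/H/C; G] holding=-
pre[pickup(G)]: clear(G) yes, ontable(G) yes, handempty yes
all met → apply pickup(G)
after:  towers=[A; B/E/F; D/H/C] holding=G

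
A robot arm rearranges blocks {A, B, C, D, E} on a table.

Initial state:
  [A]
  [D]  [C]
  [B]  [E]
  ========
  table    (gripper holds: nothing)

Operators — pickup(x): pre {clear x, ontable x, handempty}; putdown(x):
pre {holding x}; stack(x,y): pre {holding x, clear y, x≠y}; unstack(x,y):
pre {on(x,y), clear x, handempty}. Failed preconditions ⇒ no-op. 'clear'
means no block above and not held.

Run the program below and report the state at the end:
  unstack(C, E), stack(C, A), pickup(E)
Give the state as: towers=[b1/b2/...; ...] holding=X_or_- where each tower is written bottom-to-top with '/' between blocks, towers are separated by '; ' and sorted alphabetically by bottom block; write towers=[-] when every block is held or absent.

towers=[B/D/A/C] holding=E

step 1 (unstack(C, E)): towers=[B/D/A; E] holding=C
step 2 (stack(C, A)): towers=[B/D/A/C; E] holding=-
step 3 (pickup(E)): towers=[B/D/A/C] holding=E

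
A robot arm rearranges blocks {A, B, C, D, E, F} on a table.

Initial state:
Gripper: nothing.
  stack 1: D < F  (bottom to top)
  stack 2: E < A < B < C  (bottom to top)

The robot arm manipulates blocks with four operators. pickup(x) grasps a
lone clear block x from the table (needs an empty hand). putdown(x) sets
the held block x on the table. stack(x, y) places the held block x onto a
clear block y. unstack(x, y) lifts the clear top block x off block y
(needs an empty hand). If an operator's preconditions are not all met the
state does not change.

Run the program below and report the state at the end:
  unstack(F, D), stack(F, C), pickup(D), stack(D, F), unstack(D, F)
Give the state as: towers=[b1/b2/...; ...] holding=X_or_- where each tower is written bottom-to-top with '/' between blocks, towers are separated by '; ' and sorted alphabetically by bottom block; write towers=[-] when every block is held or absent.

towers=[E/A/B/C/F] holding=D

step 1 (unstack(F, D)): towers=[D; E/A/B/C] holding=F
step 2 (stack(F, C)): towers=[D; E/A/B/C/F] holding=-
step 3 (pickup(D)): towers=[E/A/B/C/F] holding=D
step 4 (stack(D, F)): towers=[E/A/B/C/F/D] holding=-
step 5 (unstack(D, F)): towers=[E/A/B/C/F] holding=D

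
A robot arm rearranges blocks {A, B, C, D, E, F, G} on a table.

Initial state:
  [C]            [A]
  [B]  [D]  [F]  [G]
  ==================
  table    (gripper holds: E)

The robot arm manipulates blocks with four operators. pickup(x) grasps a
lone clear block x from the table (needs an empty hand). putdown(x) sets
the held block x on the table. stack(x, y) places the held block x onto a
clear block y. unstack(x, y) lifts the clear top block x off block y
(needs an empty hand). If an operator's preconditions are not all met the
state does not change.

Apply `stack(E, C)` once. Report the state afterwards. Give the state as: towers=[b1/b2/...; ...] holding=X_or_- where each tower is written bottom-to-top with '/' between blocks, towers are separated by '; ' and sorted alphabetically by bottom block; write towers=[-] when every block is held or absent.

before: towers=[B/C; D; F; G/A] holding=E
pre[stack(E, C)]: holding(E) ok, clear(C) ok, E≠C ok
all met → apply stack(E, C)
after:  towers=[B/C/E; D; F; G/A] holding=-

towers=[B/C/E; D; F; G/A] holding=-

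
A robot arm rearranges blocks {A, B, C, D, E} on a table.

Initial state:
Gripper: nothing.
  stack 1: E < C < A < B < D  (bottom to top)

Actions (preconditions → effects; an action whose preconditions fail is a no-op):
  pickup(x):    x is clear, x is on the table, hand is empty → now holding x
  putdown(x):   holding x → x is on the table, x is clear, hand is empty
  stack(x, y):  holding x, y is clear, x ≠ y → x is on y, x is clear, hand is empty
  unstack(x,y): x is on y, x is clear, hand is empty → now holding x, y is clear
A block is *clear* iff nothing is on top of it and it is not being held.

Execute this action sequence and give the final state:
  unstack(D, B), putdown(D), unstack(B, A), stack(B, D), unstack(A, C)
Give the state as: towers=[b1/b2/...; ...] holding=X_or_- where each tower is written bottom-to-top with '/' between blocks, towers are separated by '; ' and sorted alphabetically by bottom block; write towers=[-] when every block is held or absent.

step 1 (unstack(D, B)): towers=[E/C/A/B] holding=D
step 2 (putdown(D)): towers=[D; E/C/A/B] holding=-
step 3 (unstack(B, A)): towers=[D; E/C/A] holding=B
step 4 (stack(B, D)): towers=[D/B; E/C/A] holding=-
step 5 (unstack(A, C)): towers=[D/B; E/C] holding=A

towers=[D/B; E/C] holding=A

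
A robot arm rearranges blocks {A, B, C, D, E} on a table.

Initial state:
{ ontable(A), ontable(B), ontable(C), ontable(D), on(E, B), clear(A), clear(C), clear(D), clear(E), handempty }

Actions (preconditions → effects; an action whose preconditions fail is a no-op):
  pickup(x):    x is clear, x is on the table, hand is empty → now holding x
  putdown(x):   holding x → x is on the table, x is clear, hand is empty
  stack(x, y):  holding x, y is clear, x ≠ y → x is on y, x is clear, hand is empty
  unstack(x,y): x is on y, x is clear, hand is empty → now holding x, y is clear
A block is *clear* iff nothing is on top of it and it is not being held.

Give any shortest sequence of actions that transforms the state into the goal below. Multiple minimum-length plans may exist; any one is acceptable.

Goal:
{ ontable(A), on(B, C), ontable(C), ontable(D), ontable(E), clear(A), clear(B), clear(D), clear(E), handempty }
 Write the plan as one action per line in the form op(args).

unstack(E, B)
putdown(E)
pickup(B)
stack(B, C)

step 1 (unstack(E, B)): towers=[A; B; C; D] holding=E
step 2 (putdown(E)): towers=[A; B; C; D; E] holding=-
step 3 (pickup(B)): towers=[A; C; D; E] holding=B
step 4 (stack(B, C)): towers=[A; C/B; D; E] holding=-
goal check: towers=[A; C/B; D; E] holding=- — reached (length 4, optimal by BFS)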